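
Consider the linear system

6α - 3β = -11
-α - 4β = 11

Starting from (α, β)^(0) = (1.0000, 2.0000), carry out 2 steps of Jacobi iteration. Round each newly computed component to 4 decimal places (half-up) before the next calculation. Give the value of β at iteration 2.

-2.5417

Iteration 1:
  α = (-11 - (-3)·2.0000) / (6) = -0.8333
  β = (11 - (-1)·1.0000) / (-4) = -3.0000
Iteration 2:
  α = (-11 - (-3)·-3.0000) / (6) = -3.3333
  β = (11 - (-1)·-0.8333) / (-4) = -2.5417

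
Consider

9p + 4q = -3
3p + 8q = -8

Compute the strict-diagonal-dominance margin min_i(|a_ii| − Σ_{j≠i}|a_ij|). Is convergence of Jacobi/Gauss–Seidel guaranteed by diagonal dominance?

row 1: |9| − (4) = 5
row 2: |8| − (3) = 5
minimum over rows = 5 → strictly diagonally dominant (convergence guaranteed)

5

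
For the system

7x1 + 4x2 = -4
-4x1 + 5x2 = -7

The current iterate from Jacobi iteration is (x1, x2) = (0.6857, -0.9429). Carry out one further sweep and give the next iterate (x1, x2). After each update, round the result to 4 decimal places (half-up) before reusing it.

One sweep:
  x1 = (-4 - (4)·-0.9429) / (7) = -0.0326
  x2 = (-7 - (-4)·0.6857) / (5) = -0.8514

(-0.0326, -0.8514)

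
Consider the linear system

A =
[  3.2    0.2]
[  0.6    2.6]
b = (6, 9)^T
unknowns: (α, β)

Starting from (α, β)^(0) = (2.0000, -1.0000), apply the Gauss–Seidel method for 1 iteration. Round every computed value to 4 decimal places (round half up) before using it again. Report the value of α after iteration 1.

Iteration 1:
  α = (6 - (0.2)·-1.0000) / (3.2) = 1.9375
  β = (9 - (0.6)·1.9375) / (2.6) = 3.0144

1.9375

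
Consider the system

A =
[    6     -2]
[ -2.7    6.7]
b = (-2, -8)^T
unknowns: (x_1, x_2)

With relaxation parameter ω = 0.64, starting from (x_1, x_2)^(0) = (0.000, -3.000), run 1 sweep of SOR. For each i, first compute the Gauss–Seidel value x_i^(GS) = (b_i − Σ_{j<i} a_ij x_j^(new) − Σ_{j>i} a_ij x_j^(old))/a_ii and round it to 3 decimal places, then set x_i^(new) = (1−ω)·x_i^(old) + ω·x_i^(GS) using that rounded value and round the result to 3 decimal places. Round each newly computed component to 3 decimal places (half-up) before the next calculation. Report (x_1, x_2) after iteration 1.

Iteration 1:
  x_1: GS value = (-2 - (-2)·-3.000) / (6) = -1.333;  x_1 ← (1−ω)·0.000 + ω·-1.333 = -0.853
  x_2: GS value = (-8 - (-2.7)·-0.853) / (6.7) = -1.538;  x_2 ← (1−ω)·-3.000 + ω·-1.538 = -2.064

(-0.853, -2.064)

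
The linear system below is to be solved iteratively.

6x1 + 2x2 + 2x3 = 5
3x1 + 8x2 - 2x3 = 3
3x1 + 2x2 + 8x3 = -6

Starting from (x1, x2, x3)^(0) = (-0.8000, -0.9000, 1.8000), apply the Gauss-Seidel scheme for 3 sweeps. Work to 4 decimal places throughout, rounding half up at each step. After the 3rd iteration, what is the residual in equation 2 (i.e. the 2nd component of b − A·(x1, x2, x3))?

Iteration 1:
  x1 = (5 - (2)·-0.9000 - (2)·1.8000) / (6) = 0.5333
  x2 = (3 - (3)·0.5333 - (-2)·1.8000) / (8) = 0.6250
  x3 = (-6 - (3)·0.5333 - (2)·0.6250) / (8) = -1.1062
Iteration 2:
  x1 = (5 - (2)·0.6250 - (2)·-1.1062) / (6) = 0.9937
  x2 = (3 - (3)·0.9937 - (-2)·-1.1062) / (8) = -0.2742
  x3 = (-6 - (3)·0.9937 - (2)·-0.2742) / (8) = -1.0541
Iteration 3:
  x1 = (5 - (2)·-0.2742 - (2)·-1.0541) / (6) = 1.2761
  x2 = (3 - (3)·1.2761 - (-2)·-1.0541) / (8) = -0.3671
  x3 = (-6 - (3)·1.2761 - (2)·-0.3671) / (8) = -1.1368
Residual b − A·x = (0.3512, -0.1651, 0.0003)

-0.1651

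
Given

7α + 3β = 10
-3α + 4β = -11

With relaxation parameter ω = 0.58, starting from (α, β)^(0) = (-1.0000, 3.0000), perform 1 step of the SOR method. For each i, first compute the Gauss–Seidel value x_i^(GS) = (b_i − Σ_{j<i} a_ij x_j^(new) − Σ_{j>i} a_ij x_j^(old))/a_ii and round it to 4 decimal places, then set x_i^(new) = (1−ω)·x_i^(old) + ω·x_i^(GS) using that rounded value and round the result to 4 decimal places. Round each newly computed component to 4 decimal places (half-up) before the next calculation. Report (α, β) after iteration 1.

(-0.3371, -0.4816)

Iteration 1:
  α: GS value = (10 - (3)·3.0000) / (7) = 0.1429;  α ← (1−ω)·-1.0000 + ω·0.1429 = -0.3371
  β: GS value = (-11 - (-3)·-0.3371) / (4) = -3.0028;  β ← (1−ω)·3.0000 + ω·-3.0028 = -0.4816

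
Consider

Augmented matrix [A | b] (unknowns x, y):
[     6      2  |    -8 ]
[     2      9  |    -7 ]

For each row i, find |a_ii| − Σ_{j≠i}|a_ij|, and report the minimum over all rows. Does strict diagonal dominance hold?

4

row 1: |6| − (2) = 4
row 2: |9| − (2) = 7
minimum over rows = 4 → strictly diagonally dominant (convergence guaranteed)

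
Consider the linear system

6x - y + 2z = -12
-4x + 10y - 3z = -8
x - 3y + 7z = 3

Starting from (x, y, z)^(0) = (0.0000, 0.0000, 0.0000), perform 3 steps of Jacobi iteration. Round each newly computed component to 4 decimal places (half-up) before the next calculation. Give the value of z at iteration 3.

Iteration 1:
  x = (-12 - (-1)·0.0000 - (2)·0.0000) / (6) = -2.0000
  y = (-8 - (-4)·0.0000 - (-3)·0.0000) / (10) = -0.8000
  z = (3 - (1)·0.0000 - (-3)·0.0000) / (7) = 0.4286
Iteration 2:
  x = (-12 - (-1)·-0.8000 - (2)·0.4286) / (6) = -2.2762
  y = (-8 - (-4)·-2.0000 - (-3)·0.4286) / (10) = -1.4714
  z = (3 - (1)·-2.0000 - (-3)·-0.8000) / (7) = 0.3714
Iteration 3:
  x = (-12 - (-1)·-1.4714 - (2)·0.3714) / (6) = -2.3690
  y = (-8 - (-4)·-2.2762 - (-3)·0.3714) / (10) = -1.5991
  z = (3 - (1)·-2.2762 - (-3)·-1.4714) / (7) = 0.1231

0.1231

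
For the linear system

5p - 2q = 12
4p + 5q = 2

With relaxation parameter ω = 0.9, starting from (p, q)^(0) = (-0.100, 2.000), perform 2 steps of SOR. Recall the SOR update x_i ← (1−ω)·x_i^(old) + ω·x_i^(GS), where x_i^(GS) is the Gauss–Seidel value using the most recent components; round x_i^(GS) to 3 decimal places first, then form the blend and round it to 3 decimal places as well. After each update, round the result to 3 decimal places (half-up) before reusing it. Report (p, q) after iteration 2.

(1.905, -1.162)

Iteration 1:
  p: GS value = (12 - (-2)·2.000) / (5) = 3.200;  p ← (1−ω)·-0.100 + ω·3.200 = 2.870
  q: GS value = (2 - (4)·2.870) / (5) = -1.896;  q ← (1−ω)·2.000 + ω·-1.896 = -1.506
Iteration 2:
  p: GS value = (12 - (-2)·-1.506) / (5) = 1.798;  p ← (1−ω)·2.870 + ω·1.798 = 1.905
  q: GS value = (2 - (4)·1.905) / (5) = -1.124;  q ← (1−ω)·-1.506 + ω·-1.124 = -1.162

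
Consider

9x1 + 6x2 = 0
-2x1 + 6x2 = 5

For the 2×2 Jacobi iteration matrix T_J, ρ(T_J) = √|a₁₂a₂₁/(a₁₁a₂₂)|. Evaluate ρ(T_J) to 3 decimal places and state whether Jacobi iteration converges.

a₁₂a₂₁/(a₁₁a₂₂) = (6)·(-2) / ((9)·(6)) = -0.222222
ρ = √|-0.222222| = √0.222222 = 0.471
ρ < 1, so Jacobi converges

0.471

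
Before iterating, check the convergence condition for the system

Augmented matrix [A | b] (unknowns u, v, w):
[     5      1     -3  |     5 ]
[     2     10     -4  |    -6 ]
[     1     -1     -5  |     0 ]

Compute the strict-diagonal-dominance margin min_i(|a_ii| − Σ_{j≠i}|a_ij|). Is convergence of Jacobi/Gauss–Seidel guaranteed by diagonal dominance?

row 1: |5| − (1+3) = 1
row 2: |10| − (2+4) = 4
row 3: |-5| − (1+1) = 3
minimum over rows = 1 → strictly diagonally dominant (convergence guaranteed)

1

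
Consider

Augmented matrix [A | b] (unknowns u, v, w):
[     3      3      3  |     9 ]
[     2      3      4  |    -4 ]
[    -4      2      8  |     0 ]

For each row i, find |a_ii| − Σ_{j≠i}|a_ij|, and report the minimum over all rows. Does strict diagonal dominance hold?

-3

row 1: |3| − (3+3) = -3
row 2: |3| − (2+4) = -3
row 3: |8| − (4+2) = 2
minimum over rows = -3 → not strictly diagonally dominant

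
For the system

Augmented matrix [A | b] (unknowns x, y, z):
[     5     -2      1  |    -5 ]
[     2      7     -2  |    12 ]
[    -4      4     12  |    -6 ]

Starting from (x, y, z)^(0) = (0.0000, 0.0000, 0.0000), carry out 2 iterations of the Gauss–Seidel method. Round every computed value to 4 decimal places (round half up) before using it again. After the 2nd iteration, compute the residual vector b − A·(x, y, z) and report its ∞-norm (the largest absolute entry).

Iteration 1:
  x = (-5 - (-2)·0.0000 - (1)·0.0000) / (5) = -1.0000
  y = (12 - (2)·-1.0000 - (-2)·0.0000) / (7) = 2.0000
  z = (-6 - (-4)·-1.0000 - (4)·2.0000) / (12) = -1.5000
Iteration 2:
  x = (-5 - (-2)·2.0000 - (1)·-1.5000) / (5) = 0.1000
  y = (12 - (2)·0.1000 - (-2)·-1.5000) / (7) = 1.2571
  z = (-6 - (-4)·0.1000 - (4)·1.2571) / (12) = -0.8857
Residual b − A·x = (-2.1001, 1.2289, 0.0000); ∞-norm = 2.1001

2.1001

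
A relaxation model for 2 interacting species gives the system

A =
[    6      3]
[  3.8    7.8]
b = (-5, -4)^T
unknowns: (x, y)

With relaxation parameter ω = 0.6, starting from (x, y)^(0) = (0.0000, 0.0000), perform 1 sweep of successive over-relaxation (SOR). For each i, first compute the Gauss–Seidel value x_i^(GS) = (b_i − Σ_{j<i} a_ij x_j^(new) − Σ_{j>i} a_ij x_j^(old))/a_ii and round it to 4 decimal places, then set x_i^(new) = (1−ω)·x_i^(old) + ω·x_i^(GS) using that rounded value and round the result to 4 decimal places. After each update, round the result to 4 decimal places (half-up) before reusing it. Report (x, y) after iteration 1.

Iteration 1:
  x: GS value = (-5 - (3)·0.0000) / (6) = -0.8333;  x ← (1−ω)·0.0000 + ω·-0.8333 = -0.5000
  y: GS value = (-4 - (3.8)·-0.5000) / (7.8) = -0.2692;  y ← (1−ω)·0.0000 + ω·-0.2692 = -0.1615

(-0.5000, -0.1615)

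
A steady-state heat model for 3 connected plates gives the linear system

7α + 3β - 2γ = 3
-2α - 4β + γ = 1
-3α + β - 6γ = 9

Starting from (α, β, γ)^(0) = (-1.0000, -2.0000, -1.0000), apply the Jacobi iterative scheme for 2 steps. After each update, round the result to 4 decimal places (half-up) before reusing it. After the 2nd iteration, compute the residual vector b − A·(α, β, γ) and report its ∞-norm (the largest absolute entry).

1.9167

Iteration 1:
  α = (3 - (3)·-2.0000 - (-2)·-1.0000) / (7) = 1.0000
  β = (1 - (-2)·-1.0000 - (1)·-1.0000) / (-4) = 0.0000
  γ = (9 - (-3)·-1.0000 - (1)·-2.0000) / (-6) = -1.3333
Iteration 2:
  α = (3 - (3)·0.0000 - (-2)·-1.3333) / (7) = 0.0476
  β = (1 - (-2)·1.0000 - (1)·-1.3333) / (-4) = -1.0833
  γ = (9 - (-3)·1.0000 - (1)·0.0000) / (-6) = -2.0000
Residual b − A·x = (1.9167, -1.2380, -1.7739); ∞-norm = 1.9167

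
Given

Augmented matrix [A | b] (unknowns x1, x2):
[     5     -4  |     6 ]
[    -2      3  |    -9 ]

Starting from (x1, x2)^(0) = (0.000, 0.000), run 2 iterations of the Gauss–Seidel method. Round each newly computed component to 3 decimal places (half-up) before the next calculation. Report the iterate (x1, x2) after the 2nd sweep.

Iteration 1:
  x1 = (6 - (-4)·0.000) / (5) = 1.200
  x2 = (-9 - (-2)·1.200) / (3) = -2.200
Iteration 2:
  x1 = (6 - (-4)·-2.200) / (5) = -0.560
  x2 = (-9 - (-2)·-0.560) / (3) = -3.373

(-0.560, -3.373)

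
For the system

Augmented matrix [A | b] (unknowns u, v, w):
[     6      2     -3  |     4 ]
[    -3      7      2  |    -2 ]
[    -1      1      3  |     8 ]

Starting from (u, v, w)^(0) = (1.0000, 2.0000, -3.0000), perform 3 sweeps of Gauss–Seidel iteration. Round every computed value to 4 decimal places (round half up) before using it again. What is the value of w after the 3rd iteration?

Iteration 1:
  u = (4 - (2)·2.0000 - (-3)·-3.0000) / (6) = -1.5000
  v = (-2 - (-3)·-1.5000 - (2)·-3.0000) / (7) = -0.0714
  w = (8 - (-1)·-1.5000 - (1)·-0.0714) / (3) = 2.1905
Iteration 2:
  u = (4 - (2)·-0.0714 - (-3)·2.1905) / (6) = 1.7857
  v = (-2 - (-3)·1.7857 - (2)·2.1905) / (7) = -0.1463
  w = (8 - (-1)·1.7857 - (1)·-0.1463) / (3) = 3.3107
Iteration 3:
  u = (4 - (2)·-0.1463 - (-3)·3.3107) / (6) = 2.3708
  v = (-2 - (-3)·2.3708 - (2)·3.3107) / (7) = -0.2156
  w = (8 - (-1)·2.3708 - (1)·-0.2156) / (3) = 3.5288

3.5288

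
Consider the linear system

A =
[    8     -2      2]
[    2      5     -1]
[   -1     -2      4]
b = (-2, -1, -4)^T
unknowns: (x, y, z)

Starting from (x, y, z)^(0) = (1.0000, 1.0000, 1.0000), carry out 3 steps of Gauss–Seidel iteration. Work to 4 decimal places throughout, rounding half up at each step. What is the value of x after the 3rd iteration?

Iteration 1:
  x = (-2 - (-2)·1.0000 - (2)·1.0000) / (8) = -0.2500
  y = (-1 - (2)·-0.2500 - (-1)·1.0000) / (5) = 0.1000
  z = (-4 - (-1)·-0.2500 - (-2)·0.1000) / (4) = -1.0125
Iteration 2:
  x = (-2 - (-2)·0.1000 - (2)·-1.0125) / (8) = 0.0281
  y = (-1 - (2)·0.0281 - (-1)·-1.0125) / (5) = -0.4137
  z = (-4 - (-1)·0.0281 - (-2)·-0.4137) / (4) = -1.1998
Iteration 3:
  x = (-2 - (-2)·-0.4137 - (2)·-1.1998) / (8) = -0.0535
  y = (-1 - (2)·-0.0535 - (-1)·-1.1998) / (5) = -0.4186
  z = (-4 - (-1)·-0.0535 - (-2)·-0.4186) / (4) = -1.2227

-0.0535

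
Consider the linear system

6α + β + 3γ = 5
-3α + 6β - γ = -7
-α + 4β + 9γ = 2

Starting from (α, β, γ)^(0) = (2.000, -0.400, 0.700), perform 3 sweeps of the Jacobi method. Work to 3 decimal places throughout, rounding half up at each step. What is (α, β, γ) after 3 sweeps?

(0.812, -0.850, 0.631)

Iteration 1:
  α = (5 - (1)·-0.400 - (3)·0.700) / (6) = 0.550
  β = (-7 - (-3)·2.000 - (-1)·0.700) / (6) = -0.050
  γ = (2 - (-1)·2.000 - (4)·-0.400) / (9) = 0.622
Iteration 2:
  α = (5 - (1)·-0.050 - (3)·0.622) / (6) = 0.531
  β = (-7 - (-3)·0.550 - (-1)·0.622) / (6) = -0.788
  γ = (2 - (-1)·0.550 - (4)·-0.050) / (9) = 0.306
Iteration 3:
  α = (5 - (1)·-0.788 - (3)·0.306) / (6) = 0.812
  β = (-7 - (-3)·0.531 - (-1)·0.306) / (6) = -0.850
  γ = (2 - (-1)·0.531 - (4)·-0.788) / (9) = 0.631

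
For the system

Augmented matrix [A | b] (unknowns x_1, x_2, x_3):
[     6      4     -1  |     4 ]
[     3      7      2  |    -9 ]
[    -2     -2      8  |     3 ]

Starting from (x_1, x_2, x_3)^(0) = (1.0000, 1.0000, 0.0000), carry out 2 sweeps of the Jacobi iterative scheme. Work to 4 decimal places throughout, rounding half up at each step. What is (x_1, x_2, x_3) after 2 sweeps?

(1.9554, -1.5357, -0.0536)

Iteration 1:
  x_1 = (4 - (4)·1.0000 - (-1)·0.0000) / (6) = 0.0000
  x_2 = (-9 - (3)·1.0000 - (2)·0.0000) / (7) = -1.7143
  x_3 = (3 - (-2)·1.0000 - (-2)·1.0000) / (8) = 0.8750
Iteration 2:
  x_1 = (4 - (4)·-1.7143 - (-1)·0.8750) / (6) = 1.9554
  x_2 = (-9 - (3)·0.0000 - (2)·0.8750) / (7) = -1.5357
  x_3 = (3 - (-2)·0.0000 - (-2)·-1.7143) / (8) = -0.0536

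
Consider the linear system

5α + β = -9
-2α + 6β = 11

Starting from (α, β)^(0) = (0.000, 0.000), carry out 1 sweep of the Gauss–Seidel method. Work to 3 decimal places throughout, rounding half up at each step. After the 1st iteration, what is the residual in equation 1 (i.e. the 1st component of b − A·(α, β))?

-1.233

Iteration 1:
  α = (-9 - (1)·0.000) / (5) = -1.800
  β = (11 - (-2)·-1.800) / (6) = 1.233
Residual b − A·x = (-1.233, 0.002)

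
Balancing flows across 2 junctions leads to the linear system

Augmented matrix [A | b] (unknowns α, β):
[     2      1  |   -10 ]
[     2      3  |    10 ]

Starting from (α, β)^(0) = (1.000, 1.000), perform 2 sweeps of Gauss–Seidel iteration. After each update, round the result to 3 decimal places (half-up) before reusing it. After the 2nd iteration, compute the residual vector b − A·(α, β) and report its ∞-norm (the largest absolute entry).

2.000

Iteration 1:
  α = (-10 - (1)·1.000) / (2) = -5.500
  β = (10 - (2)·-5.500) / (3) = 7.000
Iteration 2:
  α = (-10 - (1)·7.000) / (2) = -8.500
  β = (10 - (2)·-8.500) / (3) = 9.000
Residual b − A·x = (-2.000, 0.000); ∞-norm = 2.000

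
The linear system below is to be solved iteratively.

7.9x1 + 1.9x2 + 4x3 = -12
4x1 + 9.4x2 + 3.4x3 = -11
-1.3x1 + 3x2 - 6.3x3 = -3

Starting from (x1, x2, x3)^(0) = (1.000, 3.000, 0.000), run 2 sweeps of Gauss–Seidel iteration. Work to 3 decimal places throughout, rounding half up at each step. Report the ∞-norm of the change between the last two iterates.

Iteration 1:
  x1 = (-12 - (1.9)·3.000 - (4)·0.000) / (7.9) = -2.241
  x2 = (-11 - (4)·-2.241 - (3.4)·0.000) / (9.4) = -0.217
  x3 = (-3 - (-1.3)·-2.241 - (3)·-0.217) / (-6.3) = 0.835
Iteration 2:
  x1 = (-12 - (1.9)·-0.217 - (4)·0.835) / (7.9) = -1.890
  x2 = (-11 - (4)·-1.890 - (3.4)·0.835) / (9.4) = -0.668
  x3 = (-3 - (-1.3)·-1.890 - (3)·-0.668) / (-6.3) = 0.548
Change: (0.351, -0.451, -0.287) → max |·| = 0.451

0.451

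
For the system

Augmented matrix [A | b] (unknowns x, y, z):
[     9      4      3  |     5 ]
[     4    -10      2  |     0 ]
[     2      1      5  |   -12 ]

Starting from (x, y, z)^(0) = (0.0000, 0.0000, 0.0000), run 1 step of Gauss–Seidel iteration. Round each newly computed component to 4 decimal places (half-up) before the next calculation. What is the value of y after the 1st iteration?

Iteration 1:
  x = (5 - (4)·0.0000 - (3)·0.0000) / (9) = 0.5556
  y = (0 - (4)·0.5556 - (2)·0.0000) / (-10) = 0.2222
  z = (-12 - (2)·0.5556 - (1)·0.2222) / (5) = -2.6667

0.2222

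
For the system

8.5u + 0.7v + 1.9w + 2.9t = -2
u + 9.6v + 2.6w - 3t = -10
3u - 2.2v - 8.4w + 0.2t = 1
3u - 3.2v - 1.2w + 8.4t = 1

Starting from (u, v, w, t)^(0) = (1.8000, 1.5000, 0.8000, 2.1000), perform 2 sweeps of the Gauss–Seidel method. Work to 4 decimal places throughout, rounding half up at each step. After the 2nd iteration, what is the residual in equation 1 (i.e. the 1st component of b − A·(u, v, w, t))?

Iteration 1:
  u = (-2 - (0.7)·1.5000 - (1.9)·0.8000 - (2.9)·2.1000) / (8.5) = -1.2541
  v = (-10 - (1)·-1.2541 - (2.6)·0.8000 - (-3)·2.1000) / (9.6) = -0.4714
  w = (1 - (3)·-1.2541 - (-2.2)·-0.4714 - (0.2)·2.1000) / (-8.4) = -0.3935
  t = (1 - (3)·-1.2541 - (-3.2)·-0.4714 - (-1.2)·-0.3935) / (8.4) = 0.3311
Iteration 2:
  u = (-2 - (0.7)·-0.4714 - (1.9)·-0.3935 - (2.9)·0.3311) / (8.5) = -0.2215
  v = (-10 - (1)·-0.2215 - (2.6)·-0.3935 - (-3)·0.3311) / (9.6) = -0.8086
  w = (1 - (3)·-0.2215 - (-2.2)·-0.8086 - (0.2)·0.3311) / (-8.4) = 0.0215
  t = (1 - (3)·-0.2215 - (-3.2)·-0.8086 - (-1.2)·0.0215) / (8.4) = -0.1068
Residual b − A·x = (0.7176, -2.3922, 0.0875, -0.0001)

0.7176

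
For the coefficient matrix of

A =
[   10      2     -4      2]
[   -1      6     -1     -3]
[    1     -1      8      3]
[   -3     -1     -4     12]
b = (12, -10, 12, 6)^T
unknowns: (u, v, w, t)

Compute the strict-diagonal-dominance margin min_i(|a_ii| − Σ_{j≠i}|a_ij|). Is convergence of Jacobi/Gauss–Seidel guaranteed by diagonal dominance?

1

row 1: |10| − (2+4+2) = 2
row 2: |6| − (1+1+3) = 1
row 3: |8| − (1+1+3) = 3
row 4: |12| − (3+1+4) = 4
minimum over rows = 1 → strictly diagonally dominant (convergence guaranteed)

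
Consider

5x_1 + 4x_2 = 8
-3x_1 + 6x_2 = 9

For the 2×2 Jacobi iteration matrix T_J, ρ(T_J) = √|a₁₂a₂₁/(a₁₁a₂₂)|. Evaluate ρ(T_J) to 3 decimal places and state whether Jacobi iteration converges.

0.632

a₁₂a₂₁/(a₁₁a₂₂) = (4)·(-3) / ((5)·(6)) = -0.400000
ρ = √|-0.400000| = √0.400000 = 0.632
ρ < 1, so Jacobi converges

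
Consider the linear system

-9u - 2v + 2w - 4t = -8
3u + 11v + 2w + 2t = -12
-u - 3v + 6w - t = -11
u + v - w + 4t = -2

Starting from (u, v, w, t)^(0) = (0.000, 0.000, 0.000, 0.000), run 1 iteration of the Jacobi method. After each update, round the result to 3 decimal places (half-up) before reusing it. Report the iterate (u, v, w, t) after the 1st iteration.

(0.889, -1.091, -1.833, -0.500)

Iteration 1:
  u = (-8 - (-2)·0.000 - (2)·0.000 - (-4)·0.000) / (-9) = 0.889
  v = (-12 - (3)·0.000 - (2)·0.000 - (2)·0.000) / (11) = -1.091
  w = (-11 - (-1)·0.000 - (-3)·0.000 - (-1)·0.000) / (6) = -1.833
  t = (-2 - (1)·0.000 - (1)·0.000 - (-1)·0.000) / (4) = -0.500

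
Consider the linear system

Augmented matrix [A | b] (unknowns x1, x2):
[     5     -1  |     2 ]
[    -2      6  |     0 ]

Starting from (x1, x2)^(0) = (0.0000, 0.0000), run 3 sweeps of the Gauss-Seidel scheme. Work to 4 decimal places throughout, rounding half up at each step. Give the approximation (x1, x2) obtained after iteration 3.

(0.4284, 0.1428)

Iteration 1:
  x1 = (2 - (-1)·0.0000) / (5) = 0.4000
  x2 = (0 - (-2)·0.4000) / (6) = 0.1333
Iteration 2:
  x1 = (2 - (-1)·0.1333) / (5) = 0.4267
  x2 = (0 - (-2)·0.4267) / (6) = 0.1422
Iteration 3:
  x1 = (2 - (-1)·0.1422) / (5) = 0.4284
  x2 = (0 - (-2)·0.4284) / (6) = 0.1428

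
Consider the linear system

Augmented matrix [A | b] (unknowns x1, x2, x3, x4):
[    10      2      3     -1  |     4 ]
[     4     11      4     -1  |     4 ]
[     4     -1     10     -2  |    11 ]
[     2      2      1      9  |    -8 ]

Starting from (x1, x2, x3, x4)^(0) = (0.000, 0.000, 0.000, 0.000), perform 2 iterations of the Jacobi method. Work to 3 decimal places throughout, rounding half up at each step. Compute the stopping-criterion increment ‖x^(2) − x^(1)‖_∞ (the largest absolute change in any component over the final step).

0.627

Iteration 1:
  x1 = (4 - (2)·0.000 - (3)·0.000 - (-1)·0.000) / (10) = 0.400
  x2 = (4 - (4)·0.000 - (4)·0.000 - (-1)·0.000) / (11) = 0.364
  x3 = (11 - (4)·0.000 - (-1)·0.000 - (-2)·0.000) / (10) = 1.100
  x4 = (-8 - (2)·0.000 - (2)·0.000 - (1)·0.000) / (9) = -0.889
Iteration 2:
  x1 = (4 - (2)·0.364 - (3)·1.100 - (-1)·-0.889) / (10) = -0.092
  x2 = (4 - (4)·0.400 - (4)·1.100 - (-1)·-0.889) / (11) = -0.263
  x3 = (11 - (4)·0.400 - (-1)·0.364 - (-2)·-0.889) / (10) = 0.799
  x4 = (-8 - (2)·0.400 - (2)·0.364 - (1)·1.100) / (9) = -1.181
Change: (-0.492, -0.627, -0.301, -0.292) → max |·| = 0.627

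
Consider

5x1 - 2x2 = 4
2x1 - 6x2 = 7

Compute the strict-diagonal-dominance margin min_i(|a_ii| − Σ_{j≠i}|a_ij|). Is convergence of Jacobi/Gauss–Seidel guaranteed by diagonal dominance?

row 1: |5| − (2) = 3
row 2: |-6| − (2) = 4
minimum over rows = 3 → strictly diagonally dominant (convergence guaranteed)

3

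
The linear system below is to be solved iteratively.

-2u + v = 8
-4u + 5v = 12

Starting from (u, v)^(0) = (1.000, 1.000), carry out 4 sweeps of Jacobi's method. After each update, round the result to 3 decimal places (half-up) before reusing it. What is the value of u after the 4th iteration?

-3.760

Iteration 1:
  u = (8 - (1)·1.000) / (-2) = -3.500
  v = (12 - (-4)·1.000) / (5) = 3.200
Iteration 2:
  u = (8 - (1)·3.200) / (-2) = -2.400
  v = (12 - (-4)·-3.500) / (5) = -0.400
Iteration 3:
  u = (8 - (1)·-0.400) / (-2) = -4.200
  v = (12 - (-4)·-2.400) / (5) = 0.480
Iteration 4:
  u = (8 - (1)·0.480) / (-2) = -3.760
  v = (12 - (-4)·-4.200) / (5) = -0.960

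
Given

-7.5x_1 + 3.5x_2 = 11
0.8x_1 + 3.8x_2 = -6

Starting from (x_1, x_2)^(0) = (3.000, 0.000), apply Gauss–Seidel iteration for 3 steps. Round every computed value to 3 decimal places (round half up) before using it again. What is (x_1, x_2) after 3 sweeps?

(-2.001, -1.158)

Iteration 1:
  x_1 = (11 - (3.5)·0.000) / (-7.5) = -1.467
  x_2 = (-6 - (0.8)·-1.467) / (3.8) = -1.270
Iteration 2:
  x_1 = (11 - (3.5)·-1.270) / (-7.5) = -2.059
  x_2 = (-6 - (0.8)·-2.059) / (3.8) = -1.145
Iteration 3:
  x_1 = (11 - (3.5)·-1.145) / (-7.5) = -2.001
  x_2 = (-6 - (0.8)·-2.001) / (3.8) = -1.158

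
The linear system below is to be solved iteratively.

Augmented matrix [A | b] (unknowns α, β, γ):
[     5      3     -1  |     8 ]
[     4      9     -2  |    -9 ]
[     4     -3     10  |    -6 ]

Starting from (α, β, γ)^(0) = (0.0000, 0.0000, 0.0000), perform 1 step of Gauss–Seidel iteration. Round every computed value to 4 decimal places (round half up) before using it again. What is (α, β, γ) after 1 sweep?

Iteration 1:
  α = (8 - (3)·0.0000 - (-1)·0.0000) / (5) = 1.6000
  β = (-9 - (4)·1.6000 - (-2)·0.0000) / (9) = -1.7111
  γ = (-6 - (4)·1.6000 - (-3)·-1.7111) / (10) = -1.7533

(1.6000, -1.7111, -1.7533)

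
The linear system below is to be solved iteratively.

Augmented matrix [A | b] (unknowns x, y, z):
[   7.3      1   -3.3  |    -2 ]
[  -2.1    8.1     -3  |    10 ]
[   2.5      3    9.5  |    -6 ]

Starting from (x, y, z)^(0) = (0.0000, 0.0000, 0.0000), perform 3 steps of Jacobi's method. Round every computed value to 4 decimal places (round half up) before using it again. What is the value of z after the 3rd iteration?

-0.7334

Iteration 1:
  x = (-2 - (1)·0.0000 - (-3.3)·0.0000) / (7.3) = -0.2740
  y = (10 - (-2.1)·0.0000 - (-3)·0.0000) / (8.1) = 1.2346
  z = (-6 - (2.5)·0.0000 - (3)·0.0000) / (9.5) = -0.6316
Iteration 2:
  x = (-2 - (1)·1.2346 - (-3.3)·-0.6316) / (7.3) = -0.7286
  y = (10 - (-2.1)·-0.2740 - (-3)·-0.6316) / (8.1) = 0.9296
  z = (-6 - (2.5)·-0.2740 - (3)·1.2346) / (9.5) = -0.9493
Iteration 3:
  x = (-2 - (1)·0.9296 - (-3.3)·-0.9493) / (7.3) = -0.8305
  y = (10 - (-2.1)·-0.7286 - (-3)·-0.9493) / (8.1) = 0.6941
  z = (-6 - (2.5)·-0.7286 - (3)·0.9296) / (9.5) = -0.7334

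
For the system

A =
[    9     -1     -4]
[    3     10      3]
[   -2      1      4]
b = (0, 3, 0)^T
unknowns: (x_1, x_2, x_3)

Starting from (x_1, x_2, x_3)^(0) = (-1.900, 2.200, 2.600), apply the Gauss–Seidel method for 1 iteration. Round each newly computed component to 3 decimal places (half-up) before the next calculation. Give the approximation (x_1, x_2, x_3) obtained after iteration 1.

(1.400, -0.900, 0.925)

Iteration 1:
  x_1 = (0 - (-1)·2.200 - (-4)·2.600) / (9) = 1.400
  x_2 = (3 - (3)·1.400 - (3)·2.600) / (10) = -0.900
  x_3 = (0 - (-2)·1.400 - (1)·-0.900) / (4) = 0.925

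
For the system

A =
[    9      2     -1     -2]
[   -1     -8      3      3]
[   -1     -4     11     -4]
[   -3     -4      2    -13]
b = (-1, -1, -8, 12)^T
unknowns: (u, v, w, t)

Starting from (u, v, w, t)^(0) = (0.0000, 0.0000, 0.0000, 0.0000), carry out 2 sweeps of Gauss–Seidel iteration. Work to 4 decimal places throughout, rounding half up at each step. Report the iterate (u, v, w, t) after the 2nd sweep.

Iteration 1:
  u = (-1 - (2)·0.0000 - (-1)·0.0000 - (-2)·0.0000) / (9) = -0.1111
  v = (-1 - (-1)·-0.1111 - (3)·0.0000 - (3)·0.0000) / (-8) = 0.1389
  w = (-8 - (-1)·-0.1111 - (-4)·0.1389 - (-4)·0.0000) / (11) = -0.6869
  t = (12 - (-3)·-0.1111 - (-4)·0.1389 - (2)·-0.6869) / (-13) = -1.0459
Iteration 2:
  u = (-1 - (2)·0.1389 - (-1)·-0.6869 - (-2)·-1.0459) / (9) = -0.4507
  v = (-1 - (-1)·-0.4507 - (3)·-0.6869 - (3)·-1.0459) / (-8) = -0.4685
  w = (-8 - (-1)·-0.4507 - (-4)·-0.4685 - (-4)·-1.0459) / (11) = -1.3189
  t = (12 - (-3)·-0.4507 - (-4)·-0.4685 - (2)·-1.3189) / (-13) = -0.8778

(-0.4507, -0.4685, -1.3189, -0.8778)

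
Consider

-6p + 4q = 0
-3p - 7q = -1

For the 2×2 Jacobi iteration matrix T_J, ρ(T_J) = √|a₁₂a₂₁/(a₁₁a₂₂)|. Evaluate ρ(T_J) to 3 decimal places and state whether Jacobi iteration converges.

a₁₂a₂₁/(a₁₁a₂₂) = (4)·(-3) / ((-6)·(-7)) = -0.285714
ρ = √|-0.285714| = √0.285714 = 0.535
ρ < 1, so Jacobi converges

0.535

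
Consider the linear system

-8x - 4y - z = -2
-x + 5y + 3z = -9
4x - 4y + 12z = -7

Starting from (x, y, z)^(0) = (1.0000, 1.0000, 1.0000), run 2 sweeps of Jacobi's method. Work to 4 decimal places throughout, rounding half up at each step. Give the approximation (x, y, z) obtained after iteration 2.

Iteration 1:
  x = (-2 - (-4)·1.0000 - (-1)·1.0000) / (-8) = -0.3750
  y = (-9 - (-1)·1.0000 - (3)·1.0000) / (5) = -2.2000
  z = (-7 - (4)·1.0000 - (-4)·1.0000) / (12) = -0.5833
Iteration 2:
  x = (-2 - (-4)·-2.2000 - (-1)·-0.5833) / (-8) = 1.4229
  y = (-9 - (-1)·-0.3750 - (3)·-0.5833) / (5) = -1.5250
  z = (-7 - (4)·-0.3750 - (-4)·-2.2000) / (12) = -1.1917

(1.4229, -1.5250, -1.1917)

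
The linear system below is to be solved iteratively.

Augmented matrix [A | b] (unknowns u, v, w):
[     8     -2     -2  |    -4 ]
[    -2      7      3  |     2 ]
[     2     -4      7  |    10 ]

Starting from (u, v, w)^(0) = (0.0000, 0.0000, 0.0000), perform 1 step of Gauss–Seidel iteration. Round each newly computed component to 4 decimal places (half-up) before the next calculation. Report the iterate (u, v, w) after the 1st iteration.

Iteration 1:
  u = (-4 - (-2)·0.0000 - (-2)·0.0000) / (8) = -0.5000
  v = (2 - (-2)·-0.5000 - (3)·0.0000) / (7) = 0.1429
  w = (10 - (2)·-0.5000 - (-4)·0.1429) / (7) = 1.6531

(-0.5000, 0.1429, 1.6531)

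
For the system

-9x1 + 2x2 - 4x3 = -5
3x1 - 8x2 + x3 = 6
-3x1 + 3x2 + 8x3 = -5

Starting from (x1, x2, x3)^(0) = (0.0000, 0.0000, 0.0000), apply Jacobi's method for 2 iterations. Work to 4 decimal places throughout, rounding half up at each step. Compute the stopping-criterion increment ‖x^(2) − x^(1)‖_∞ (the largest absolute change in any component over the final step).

0.4896

Iteration 1:
  x1 = (-5 - (2)·0.0000 - (-4)·0.0000) / (-9) = 0.5556
  x2 = (6 - (3)·0.0000 - (1)·0.0000) / (-8) = -0.7500
  x3 = (-5 - (-3)·0.0000 - (3)·0.0000) / (8) = -0.6250
Iteration 2:
  x1 = (-5 - (2)·-0.7500 - (-4)·-0.6250) / (-9) = 0.6667
  x2 = (6 - (3)·0.5556 - (1)·-0.6250) / (-8) = -0.6198
  x3 = (-5 - (-3)·0.5556 - (3)·-0.7500) / (8) = -0.1354
Change: (0.1111, 0.1302, 0.4896) → max |·| = 0.4896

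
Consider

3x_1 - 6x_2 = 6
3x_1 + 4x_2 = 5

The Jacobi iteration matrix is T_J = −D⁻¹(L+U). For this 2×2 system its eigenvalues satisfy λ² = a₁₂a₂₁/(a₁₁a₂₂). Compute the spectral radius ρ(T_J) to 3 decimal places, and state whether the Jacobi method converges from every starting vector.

a₁₂a₂₁/(a₁₁a₂₂) = (-6)·(3) / ((3)·(4)) = -1.500000
ρ = √|-1.500000| = √1.500000 = 1.225
ρ > 1, so Jacobi diverges

1.225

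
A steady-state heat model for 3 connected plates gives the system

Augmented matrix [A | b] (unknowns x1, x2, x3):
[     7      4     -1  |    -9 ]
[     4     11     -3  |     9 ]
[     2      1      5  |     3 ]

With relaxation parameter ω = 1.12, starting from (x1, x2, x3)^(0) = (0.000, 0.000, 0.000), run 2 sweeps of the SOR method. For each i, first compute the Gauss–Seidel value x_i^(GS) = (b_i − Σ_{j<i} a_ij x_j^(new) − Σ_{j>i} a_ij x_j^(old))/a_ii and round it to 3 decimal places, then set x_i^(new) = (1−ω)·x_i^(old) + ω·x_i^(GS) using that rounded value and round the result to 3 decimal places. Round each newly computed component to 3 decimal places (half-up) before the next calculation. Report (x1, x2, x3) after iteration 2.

Iteration 1:
  x1: GS value = (-9 - (4)·0.000 - (-1)·0.000) / (7) = -1.286;  x1 ← (1−ω)·0.000 + ω·-1.286 = -1.440
  x2: GS value = (9 - (4)·-1.440 - (-3)·0.000) / (11) = 1.342;  x2 ← (1−ω)·0.000 + ω·1.342 = 1.503
  x3: GS value = (3 - (2)·-1.440 - (1)·1.503) / (5) = 0.875;  x3 ← (1−ω)·0.000 + ω·0.875 = 0.980
Iteration 2:
  x1: GS value = (-9 - (4)·1.503 - (-1)·0.980) / (7) = -2.005;  x1 ← (1−ω)·-1.440 + ω·-2.005 = -2.073
  x2: GS value = (9 - (4)·-2.073 - (-3)·0.980) / (11) = 1.839;  x2 ← (1−ω)·1.503 + ω·1.839 = 1.879
  x3: GS value = (3 - (2)·-2.073 - (1)·1.879) / (5) = 1.053;  x3 ← (1−ω)·0.980 + ω·1.053 = 1.062

(-2.073, 1.879, 1.062)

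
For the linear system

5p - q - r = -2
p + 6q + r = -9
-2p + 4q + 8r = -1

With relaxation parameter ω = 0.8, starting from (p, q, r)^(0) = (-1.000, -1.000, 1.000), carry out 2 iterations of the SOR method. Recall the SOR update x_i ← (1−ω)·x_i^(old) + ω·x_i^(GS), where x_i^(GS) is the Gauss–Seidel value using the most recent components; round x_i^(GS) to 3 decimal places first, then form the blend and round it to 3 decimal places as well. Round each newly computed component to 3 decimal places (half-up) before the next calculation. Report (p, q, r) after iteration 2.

Iteration 1:
  p: GS value = (-2 - (-1)·-1.000 - (-1)·1.000) / (5) = -0.400;  p ← (1−ω)·-1.000 + ω·-0.400 = -0.520
  q: GS value = (-9 - (1)·-0.520 - (1)·1.000) / (6) = -1.580;  q ← (1−ω)·-1.000 + ω·-1.580 = -1.464
  r: GS value = (-1 - (-2)·-0.520 - (4)·-1.464) / (8) = 0.477;  r ← (1−ω)·1.000 + ω·0.477 = 0.582
Iteration 2:
  p: GS value = (-2 - (-1)·-1.464 - (-1)·0.582) / (5) = -0.576;  p ← (1−ω)·-0.520 + ω·-0.576 = -0.565
  q: GS value = (-9 - (1)·-0.565 - (1)·0.582) / (6) = -1.503;  q ← (1−ω)·-1.464 + ω·-1.503 = -1.495
  r: GS value = (-1 - (-2)·-0.565 - (4)·-1.495) / (8) = 0.481;  r ← (1−ω)·0.582 + ω·0.481 = 0.501

(-0.565, -1.495, 0.501)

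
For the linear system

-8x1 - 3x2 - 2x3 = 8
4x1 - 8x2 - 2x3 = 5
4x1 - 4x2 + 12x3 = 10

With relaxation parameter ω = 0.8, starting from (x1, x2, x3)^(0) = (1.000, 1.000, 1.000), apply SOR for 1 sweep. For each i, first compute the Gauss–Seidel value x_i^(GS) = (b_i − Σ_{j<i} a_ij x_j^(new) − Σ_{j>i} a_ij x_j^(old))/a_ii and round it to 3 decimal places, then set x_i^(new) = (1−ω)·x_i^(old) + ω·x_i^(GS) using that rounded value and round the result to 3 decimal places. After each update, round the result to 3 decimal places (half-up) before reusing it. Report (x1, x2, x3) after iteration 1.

(-1.100, -0.940, 0.910)

Iteration 1:
  x1: GS value = (8 - (-3)·1.000 - (-2)·1.000) / (-8) = -1.625;  x1 ← (1−ω)·1.000 + ω·-1.625 = -1.100
  x2: GS value = (5 - (4)·-1.100 - (-2)·1.000) / (-8) = -1.425;  x2 ← (1−ω)·1.000 + ω·-1.425 = -0.940
  x3: GS value = (10 - (4)·-1.100 - (-4)·-0.940) / (12) = 0.887;  x3 ← (1−ω)·1.000 + ω·0.887 = 0.910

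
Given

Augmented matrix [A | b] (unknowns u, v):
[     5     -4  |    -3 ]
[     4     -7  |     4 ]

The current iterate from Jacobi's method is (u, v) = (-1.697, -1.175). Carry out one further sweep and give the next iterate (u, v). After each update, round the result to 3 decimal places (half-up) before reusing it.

(-1.540, -1.541)

One sweep:
  u = (-3 - (-4)·-1.175) / (5) = -1.540
  v = (4 - (4)·-1.697) / (-7) = -1.541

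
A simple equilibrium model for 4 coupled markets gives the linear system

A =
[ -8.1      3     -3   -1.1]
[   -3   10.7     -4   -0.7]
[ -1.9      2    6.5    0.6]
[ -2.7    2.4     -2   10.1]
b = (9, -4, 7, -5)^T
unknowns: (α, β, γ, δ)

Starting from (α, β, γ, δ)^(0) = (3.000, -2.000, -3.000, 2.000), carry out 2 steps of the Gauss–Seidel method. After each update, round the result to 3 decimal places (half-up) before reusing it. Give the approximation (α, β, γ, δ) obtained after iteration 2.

Iteration 1:
  α = (9 - (3)·-2.000 - (-3)·-3.000 - (-1.1)·2.000) / (-8.1) = -1.012
  β = (-4 - (-3)·-1.012 - (-4)·-3.000 - (-0.7)·2.000) / (10.7) = -1.648
  γ = (7 - (-1.9)·-1.012 - (2)·-1.648 - (0.6)·2.000) / (6.5) = 1.104
  δ = (-5 - (-2.7)·-1.012 - (2.4)·-1.648 - (-2)·1.104) / (10.1) = -0.155
Iteration 2:
  α = (9 - (3)·-1.648 - (-3)·1.104 - (-1.1)·-0.155) / (-8.1) = -2.109
  β = (-4 - (-3)·-2.109 - (-4)·1.104 - (-0.7)·-0.155) / (10.7) = -0.563
  γ = (7 - (-1.9)·-2.109 - (2)·-0.563 - (0.6)·-0.155) / (6.5) = 0.648
  δ = (-5 - (-2.7)·-2.109 - (2.4)·-0.563 - (-2)·0.648) / (10.1) = -0.797

(-2.109, -0.563, 0.648, -0.797)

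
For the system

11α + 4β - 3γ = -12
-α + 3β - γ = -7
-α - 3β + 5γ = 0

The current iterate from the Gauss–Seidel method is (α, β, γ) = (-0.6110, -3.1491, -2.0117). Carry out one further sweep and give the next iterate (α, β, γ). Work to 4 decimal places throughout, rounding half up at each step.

(-0.4944, -3.1687, -2.0001)

One sweep:
  α = (-12 - (4)·-3.1491 - (-3)·-2.0117) / (11) = -0.4944
  β = (-7 - (-1)·-0.4944 - (-1)·-2.0117) / (3) = -3.1687
  γ = (0 - (-1)·-0.4944 - (-3)·-3.1687) / (5) = -2.0001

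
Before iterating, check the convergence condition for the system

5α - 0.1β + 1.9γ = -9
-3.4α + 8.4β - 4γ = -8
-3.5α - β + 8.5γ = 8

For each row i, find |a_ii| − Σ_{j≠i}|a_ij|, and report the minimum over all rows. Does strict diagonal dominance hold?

row 1: |5| − (0.1+1.9) = 3
row 2: |8.4| − (3.4+4) = 1
row 3: |8.5| − (3.5+1) = 4
minimum over rows = 1 → strictly diagonally dominant (convergence guaranteed)

1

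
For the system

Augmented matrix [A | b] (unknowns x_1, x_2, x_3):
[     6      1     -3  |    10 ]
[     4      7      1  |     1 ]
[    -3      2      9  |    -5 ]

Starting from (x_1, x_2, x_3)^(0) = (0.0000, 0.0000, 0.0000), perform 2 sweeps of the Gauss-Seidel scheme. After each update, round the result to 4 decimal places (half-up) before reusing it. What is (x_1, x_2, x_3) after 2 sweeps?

(1.8915, -0.9637, 0.2891)

Iteration 1:
  x_1 = (10 - (1)·0.0000 - (-3)·0.0000) / (6) = 1.6667
  x_2 = (1 - (4)·1.6667 - (1)·0.0000) / (7) = -0.8095
  x_3 = (-5 - (-3)·1.6667 - (2)·-0.8095) / (9) = 0.1799
Iteration 2:
  x_1 = (10 - (1)·-0.8095 - (-3)·0.1799) / (6) = 1.8915
  x_2 = (1 - (4)·1.8915 - (1)·0.1799) / (7) = -0.9637
  x_3 = (-5 - (-3)·1.8915 - (2)·-0.9637) / (9) = 0.2891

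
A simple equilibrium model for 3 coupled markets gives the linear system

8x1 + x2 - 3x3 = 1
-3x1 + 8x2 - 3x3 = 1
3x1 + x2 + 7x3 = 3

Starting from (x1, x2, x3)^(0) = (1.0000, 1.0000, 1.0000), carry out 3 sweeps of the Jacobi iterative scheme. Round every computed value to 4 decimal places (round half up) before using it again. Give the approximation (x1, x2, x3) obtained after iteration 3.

Iteration 1:
  x1 = (1 - (1)·1.0000 - (-3)·1.0000) / (8) = 0.3750
  x2 = (1 - (-3)·1.0000 - (-3)·1.0000) / (8) = 0.8750
  x3 = (3 - (3)·1.0000 - (1)·1.0000) / (7) = -0.1429
Iteration 2:
  x1 = (1 - (1)·0.8750 - (-3)·-0.1429) / (8) = -0.0380
  x2 = (1 - (-3)·0.3750 - (-3)·-0.1429) / (8) = 0.2120
  x3 = (3 - (3)·0.3750 - (1)·0.8750) / (7) = 0.1429
Iteration 3:
  x1 = (1 - (1)·0.2120 - (-3)·0.1429) / (8) = 0.1521
  x2 = (1 - (-3)·-0.0380 - (-3)·0.1429) / (8) = 0.1643
  x3 = (3 - (3)·-0.0380 - (1)·0.2120) / (7) = 0.4146

(0.1521, 0.1643, 0.4146)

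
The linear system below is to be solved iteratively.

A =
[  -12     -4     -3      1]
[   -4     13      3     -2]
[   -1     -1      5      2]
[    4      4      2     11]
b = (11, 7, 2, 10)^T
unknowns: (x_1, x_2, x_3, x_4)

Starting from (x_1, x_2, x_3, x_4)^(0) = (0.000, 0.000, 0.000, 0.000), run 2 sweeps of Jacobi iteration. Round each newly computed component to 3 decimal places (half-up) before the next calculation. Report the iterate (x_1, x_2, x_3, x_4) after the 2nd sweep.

(-1.120, 0.304, -0.039, 0.974)

Iteration 1:
  x_1 = (11 - (-4)·0.000 - (-3)·0.000 - (1)·0.000) / (-12) = -0.917
  x_2 = (7 - (-4)·0.000 - (3)·0.000 - (-2)·0.000) / (13) = 0.538
  x_3 = (2 - (-1)·0.000 - (-1)·0.000 - (2)·0.000) / (5) = 0.400
  x_4 = (10 - (4)·0.000 - (4)·0.000 - (2)·0.000) / (11) = 0.909
Iteration 2:
  x_1 = (11 - (-4)·0.538 - (-3)·0.400 - (1)·0.909) / (-12) = -1.120
  x_2 = (7 - (-4)·-0.917 - (3)·0.400 - (-2)·0.909) / (13) = 0.304
  x_3 = (2 - (-1)·-0.917 - (-1)·0.538 - (2)·0.909) / (5) = -0.039
  x_4 = (10 - (4)·-0.917 - (4)·0.538 - (2)·0.400) / (11) = 0.974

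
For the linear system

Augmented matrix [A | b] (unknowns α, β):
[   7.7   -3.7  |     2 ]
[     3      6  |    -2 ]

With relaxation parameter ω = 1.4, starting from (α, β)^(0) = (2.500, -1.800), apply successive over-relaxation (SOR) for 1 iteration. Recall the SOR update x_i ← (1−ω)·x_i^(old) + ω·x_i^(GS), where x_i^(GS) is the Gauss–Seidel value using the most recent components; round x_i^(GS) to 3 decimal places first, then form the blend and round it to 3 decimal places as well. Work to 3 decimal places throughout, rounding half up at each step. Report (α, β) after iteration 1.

(-1.847, 1.546)

Iteration 1:
  α: GS value = (2 - (-3.7)·-1.800) / (7.7) = -0.605;  α ← (1−ω)·2.500 + ω·-0.605 = -1.847
  β: GS value = (-2 - (3)·-1.847) / (6) = 0.590;  β ← (1−ω)·-1.800 + ω·0.590 = 1.546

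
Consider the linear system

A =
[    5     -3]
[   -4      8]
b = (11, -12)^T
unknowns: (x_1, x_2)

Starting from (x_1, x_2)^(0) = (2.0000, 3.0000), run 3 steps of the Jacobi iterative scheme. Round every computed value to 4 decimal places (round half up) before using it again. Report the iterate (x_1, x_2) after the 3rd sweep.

(2.5000, -0.5500)

Iteration 1:
  x_1 = (11 - (-3)·3.0000) / (5) = 4.0000
  x_2 = (-12 - (-4)·2.0000) / (8) = -0.5000
Iteration 2:
  x_1 = (11 - (-3)·-0.5000) / (5) = 1.9000
  x_2 = (-12 - (-4)·4.0000) / (8) = 0.5000
Iteration 3:
  x_1 = (11 - (-3)·0.5000) / (5) = 2.5000
  x_2 = (-12 - (-4)·1.9000) / (8) = -0.5500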